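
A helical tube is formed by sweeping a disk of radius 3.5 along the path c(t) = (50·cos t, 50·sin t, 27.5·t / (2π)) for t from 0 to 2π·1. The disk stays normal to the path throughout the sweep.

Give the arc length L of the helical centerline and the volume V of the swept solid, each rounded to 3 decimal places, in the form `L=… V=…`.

L=315.361 V=12136.497

2πR = 2π·50 = 314.159265
per-turn = √(314.159265² + 27.5²) = √(98696.0440 + 756.25) = √99452.2940 = 315.360578
L = 1 × 315.360578 = 315.360578
V = π·3.5² × L = 38.484510 × 315.360578 = 12136.497311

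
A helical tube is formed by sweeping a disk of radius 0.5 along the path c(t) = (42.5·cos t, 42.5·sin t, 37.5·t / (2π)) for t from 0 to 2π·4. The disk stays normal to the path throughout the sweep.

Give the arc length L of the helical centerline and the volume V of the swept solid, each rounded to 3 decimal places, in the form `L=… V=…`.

2πR = 2π·42.5 = 267.035376
per-turn = √(267.035376² + 37.5²) = √(71307.8918 + 1406.25) = √72714.1418 = 269.655598
L = 4 × 269.655598 = 1078.622394
V = π·0.5² × L = 0.785398 × 1078.622394 = 847.148047

L=1078.622 V=847.148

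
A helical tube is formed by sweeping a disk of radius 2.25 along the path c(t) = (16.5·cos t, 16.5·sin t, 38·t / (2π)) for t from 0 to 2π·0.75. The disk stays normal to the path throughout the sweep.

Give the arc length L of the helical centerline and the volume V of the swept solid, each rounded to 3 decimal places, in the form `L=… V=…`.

2πR = 2π·16.5 = 103.672558
per-turn = √(103.672558² + 38²) = √(10747.9992 + 1444) = √12191.9992 = 110.417386
L = 0.75 × 110.417386 = 82.813040
V = π·2.25² × L = 15.904313 × 82.813040 = 1317.084488

L=82.813 V=1317.084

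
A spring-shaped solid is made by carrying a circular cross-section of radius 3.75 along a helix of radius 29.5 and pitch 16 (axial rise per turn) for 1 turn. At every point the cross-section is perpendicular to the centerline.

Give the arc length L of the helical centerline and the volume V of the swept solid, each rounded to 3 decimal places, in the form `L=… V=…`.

L=186.043 V=8219.139

2πR = 2π·29.5 = 185.353967
per-turn = √(185.353967² + 16²) = √(34356.0929 + 256) = √34612.0929 = 186.043256
L = 1 × 186.043256 = 186.043256
V = π·3.75² × L = 44.178647 × 186.043256 = 8219.139254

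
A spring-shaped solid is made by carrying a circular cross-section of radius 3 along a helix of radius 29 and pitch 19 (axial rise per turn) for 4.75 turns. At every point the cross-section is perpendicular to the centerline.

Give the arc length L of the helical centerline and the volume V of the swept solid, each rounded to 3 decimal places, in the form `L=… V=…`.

2πR = 2π·29 = 182.212374
per-turn = √(182.212374² + 19²) = √(33201.3492 + 361) = √33562.3492 = 183.200298
L = 4.75 × 183.200298 = 870.201416
V = π·3² × L = 28.274334 × 870.201416 = 24604.365373

L=870.201 V=24604.365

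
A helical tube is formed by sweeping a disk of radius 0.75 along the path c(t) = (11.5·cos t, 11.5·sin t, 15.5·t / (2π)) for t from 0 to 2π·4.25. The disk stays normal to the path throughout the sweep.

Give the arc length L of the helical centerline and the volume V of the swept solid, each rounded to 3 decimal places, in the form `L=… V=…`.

L=314.077 V=555.019

2πR = 2π·11.5 = 72.256631
per-turn = √(72.256631² + 15.5²) = √(5221.0207 + 240.25) = √5461.2707 = 73.900411
L = 4.25 × 73.900411 = 314.076746
V = π·0.75² × L = 1.767146 × 314.076746 = 555.019424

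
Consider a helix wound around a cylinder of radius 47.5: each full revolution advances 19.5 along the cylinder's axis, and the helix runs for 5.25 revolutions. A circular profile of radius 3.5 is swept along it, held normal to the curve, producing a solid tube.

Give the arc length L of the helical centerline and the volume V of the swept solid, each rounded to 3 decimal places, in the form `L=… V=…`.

L=1570.210 V=60428.771

2πR = 2π·47.5 = 298.451302
per-turn = √(298.451302² + 19.5²) = √(89073.1797 + 380.25) = √89453.4297 = 299.087662
L = 5.25 × 299.087662 = 1570.210227
V = π·3.5² × L = 38.484510 × 1570.210227 = 60428.771189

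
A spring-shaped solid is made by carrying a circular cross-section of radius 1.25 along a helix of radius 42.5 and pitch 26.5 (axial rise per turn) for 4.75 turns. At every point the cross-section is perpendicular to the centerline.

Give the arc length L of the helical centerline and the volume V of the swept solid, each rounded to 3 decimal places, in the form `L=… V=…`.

2πR = 2π·42.5 = 267.035376
per-turn = √(267.035376² + 26.5²) = √(71307.8918 + 702.25) = √72010.1418 = 268.347055
L = 4.75 × 268.347055 = 1274.648510
V = π·1.25² × L = 4.908739 × 1274.648510 = 6256.916243

L=1274.649 V=6256.916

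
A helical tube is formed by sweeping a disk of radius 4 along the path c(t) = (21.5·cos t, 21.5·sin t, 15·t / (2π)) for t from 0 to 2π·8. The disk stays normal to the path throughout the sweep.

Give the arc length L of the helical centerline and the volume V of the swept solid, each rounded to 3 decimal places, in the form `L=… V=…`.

2πR = 2π·21.5 = 135.088484
per-turn = √(135.088484² + 15²) = √(18248.8985 + 225) = √18473.8985 = 135.918720
L = 8 × 135.918720 = 1087.349763
V = π·4² × L = 50.265482 × 1087.349763 = 54656.160421

L=1087.350 V=54656.160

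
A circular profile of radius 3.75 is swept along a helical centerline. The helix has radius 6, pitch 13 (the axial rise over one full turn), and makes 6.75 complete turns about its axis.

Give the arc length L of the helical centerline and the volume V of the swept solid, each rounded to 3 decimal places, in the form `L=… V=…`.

2πR = 2π·6 = 37.699112
per-turn = √(37.699112² + 13²) = √(1421.2230 + 169) = √1590.2230 = 39.877601
L = 6.75 × 39.877601 = 269.173804
V = π·3.75² × L = 44.178647 × 269.173804 = 11891.734403

L=269.174 V=11891.734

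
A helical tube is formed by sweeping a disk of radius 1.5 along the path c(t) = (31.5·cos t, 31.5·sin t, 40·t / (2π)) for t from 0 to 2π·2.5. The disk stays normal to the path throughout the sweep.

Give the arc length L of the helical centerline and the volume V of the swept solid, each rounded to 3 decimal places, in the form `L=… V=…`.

2πR = 2π·31.5 = 197.920337
per-turn = √(197.920337² + 40²) = √(39172.4599 + 1600) = √40772.4599 = 201.921915
L = 2.5 × 201.921915 = 504.804788
V = π·1.5² × L = 7.068583 × 504.804788 = 3568.254782

L=504.805 V=3568.255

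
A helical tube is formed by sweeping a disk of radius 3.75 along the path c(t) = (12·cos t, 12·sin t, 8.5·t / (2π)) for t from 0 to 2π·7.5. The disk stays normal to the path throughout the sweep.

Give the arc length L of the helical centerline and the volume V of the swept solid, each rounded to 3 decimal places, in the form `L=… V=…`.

2πR = 2π·12 = 75.398224
per-turn = √(75.398224² + 8.5²) = √(5684.8921 + 72.25) = √5757.1421 = 75.875834
L = 7.5 × 75.875834 = 569.068753
V = π·3.75² × L = 44.178647 × 569.068753 = 25140.687361

L=569.069 V=25140.687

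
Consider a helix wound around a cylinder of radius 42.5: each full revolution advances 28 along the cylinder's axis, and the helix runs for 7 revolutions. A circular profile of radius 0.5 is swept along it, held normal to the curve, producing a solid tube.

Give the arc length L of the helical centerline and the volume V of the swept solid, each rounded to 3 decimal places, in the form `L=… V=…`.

L=1879.495 V=1476.152

2πR = 2π·42.5 = 267.035376
per-turn = √(267.035376² + 28²) = √(71307.8918 + 784) = √72091.8918 = 268.499333
L = 7 × 268.499333 = 1879.495331
V = π·0.5² × L = 0.785398 × 1879.495331 = 1476.152181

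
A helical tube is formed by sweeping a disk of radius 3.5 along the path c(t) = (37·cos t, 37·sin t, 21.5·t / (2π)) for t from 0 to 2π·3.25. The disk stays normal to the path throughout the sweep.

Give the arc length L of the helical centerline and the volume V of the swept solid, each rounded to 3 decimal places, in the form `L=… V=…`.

L=758.777 V=29201.170

2πR = 2π·37 = 232.477856
per-turn = √(232.477856² + 21.5²) = √(54045.9537 + 462.25) = √54508.2037 = 233.469920
L = 3.25 × 233.469920 = 758.777241
V = π·3.5² × L = 38.484510 × 758.777241 = 29201.170327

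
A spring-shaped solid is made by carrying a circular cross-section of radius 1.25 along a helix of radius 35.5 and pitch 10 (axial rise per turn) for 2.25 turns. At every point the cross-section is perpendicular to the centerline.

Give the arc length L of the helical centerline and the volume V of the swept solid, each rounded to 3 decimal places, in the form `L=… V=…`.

L=502.374 V=2466.020

2πR = 2π·35.5 = 223.053078
per-turn = √(223.053078² + 10²) = √(49752.6758 + 100) = √49852.6758 = 223.277128
L = 2.25 × 223.277128 = 502.373537
V = π·1.25² × L = 4.908739 × 502.373537 = 2466.020336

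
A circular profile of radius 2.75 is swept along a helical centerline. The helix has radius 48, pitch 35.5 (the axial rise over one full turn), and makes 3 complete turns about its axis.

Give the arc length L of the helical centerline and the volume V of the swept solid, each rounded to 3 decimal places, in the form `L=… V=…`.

L=911.025 V=21644.402

2πR = 2π·48 = 301.592895
per-turn = √(301.592895² + 35.5²) = √(90958.2742 + 1260.25) = √92218.5242 = 303.675031
L = 3 × 303.675031 = 911.025092
V = π·2.75² × L = 23.758294 × 911.025092 = 21644.402370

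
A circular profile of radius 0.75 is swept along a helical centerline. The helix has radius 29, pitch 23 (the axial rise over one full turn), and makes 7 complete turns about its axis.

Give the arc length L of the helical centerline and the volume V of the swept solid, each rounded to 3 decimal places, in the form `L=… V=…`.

L=1285.608 V=2271.856

2πR = 2π·29 = 182.212374
per-turn = √(182.212374² + 23²) = √(33201.3492 + 529) = √33730.3492 = 183.658240
L = 7 × 183.658240 = 1285.607682
V = π·0.75² × L = 1.767146 × 1285.607682 = 2271.856302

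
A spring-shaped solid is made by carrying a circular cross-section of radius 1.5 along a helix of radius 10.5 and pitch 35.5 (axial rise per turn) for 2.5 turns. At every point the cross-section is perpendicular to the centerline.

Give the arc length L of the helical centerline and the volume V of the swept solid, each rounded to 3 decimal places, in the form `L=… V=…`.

2πR = 2π·10.5 = 65.973446
per-turn = √(65.973446² + 35.5²) = √(4352.4955 + 1260.25) = √5612.7455 = 74.918259
L = 2.5 × 74.918259 = 187.295648
V = π·1.5² × L = 7.068583 × 187.295648 = 1323.914919

L=187.296 V=1323.915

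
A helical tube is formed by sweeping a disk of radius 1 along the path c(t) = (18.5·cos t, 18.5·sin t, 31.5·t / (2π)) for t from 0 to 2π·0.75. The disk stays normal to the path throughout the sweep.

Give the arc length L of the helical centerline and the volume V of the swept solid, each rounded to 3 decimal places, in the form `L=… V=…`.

2πR = 2π·18.5 = 116.238928
per-turn = √(116.238928² + 31.5²) = √(13511.4884 + 992.25) = √14503.7384 = 120.431468
L = 0.75 × 120.431468 = 90.323601
V = π·1² × L = 3.141593 × 90.323601 = 283.759961

L=90.324 V=283.760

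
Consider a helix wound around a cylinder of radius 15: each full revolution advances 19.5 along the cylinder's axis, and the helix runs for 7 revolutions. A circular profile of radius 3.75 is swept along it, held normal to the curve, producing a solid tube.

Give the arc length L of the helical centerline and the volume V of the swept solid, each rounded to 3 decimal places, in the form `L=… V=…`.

2πR = 2π·15 = 94.247780
per-turn = √(94.247780² + 19.5²) = √(8882.6440 + 380.25) = √9262.8940 = 96.243929
L = 7 × 96.243929 = 673.707506
V = π·3.75² × L = 44.178647 × 673.707506 = 29763.485895

L=673.708 V=29763.486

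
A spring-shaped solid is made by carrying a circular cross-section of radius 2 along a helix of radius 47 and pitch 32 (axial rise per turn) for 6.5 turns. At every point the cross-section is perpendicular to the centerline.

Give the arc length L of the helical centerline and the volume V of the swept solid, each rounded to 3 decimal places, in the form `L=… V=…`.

2πR = 2π·47 = 295.309709
per-turn = √(295.309709² + 32²) = √(87207.8245 + 1024) = √88231.8245 = 297.038423
L = 6.5 × 297.038423 = 1930.749747
V = π·2² × L = 12.566371 × 1930.749747 = 24262.516881

L=1930.750 V=24262.517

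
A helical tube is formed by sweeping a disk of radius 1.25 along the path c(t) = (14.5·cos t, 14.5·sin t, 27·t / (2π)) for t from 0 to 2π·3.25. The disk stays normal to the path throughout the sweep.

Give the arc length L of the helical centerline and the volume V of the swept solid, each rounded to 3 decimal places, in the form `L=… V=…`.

L=308.824 V=1515.937

2πR = 2π·14.5 = 91.106187
per-turn = √(91.106187² + 27²) = √(8300.3373 + 729) = √9029.3373 = 95.022825
L = 3.25 × 95.022825 = 308.824182
V = π·1.25² × L = 4.908739 × 308.824182 = 1515.937157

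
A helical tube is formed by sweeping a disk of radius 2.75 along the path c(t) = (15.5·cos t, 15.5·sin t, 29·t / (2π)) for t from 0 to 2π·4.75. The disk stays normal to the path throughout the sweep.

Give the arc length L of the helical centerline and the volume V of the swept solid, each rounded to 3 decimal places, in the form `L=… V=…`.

L=482.673 V=11467.491

2πR = 2π·15.5 = 97.389372
per-turn = √(97.389372² + 29²) = √(9484.6898 + 841) = √10325.6898 = 101.615402
L = 4.75 × 101.615402 = 482.673157
V = π·2.75² × L = 23.758294 × 482.673157 = 11467.490991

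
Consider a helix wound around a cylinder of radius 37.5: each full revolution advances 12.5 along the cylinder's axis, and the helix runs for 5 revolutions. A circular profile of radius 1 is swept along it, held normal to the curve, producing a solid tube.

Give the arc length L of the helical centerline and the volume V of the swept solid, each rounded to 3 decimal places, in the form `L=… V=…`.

L=1179.754 V=3706.306

2πR = 2π·37.5 = 235.619449
per-turn = √(235.619449² + 12.5²) = √(55516.5248 + 156.25) = √55672.7748 = 235.950789
L = 5 × 235.950789 = 1179.753944
V = π·1² × L = 3.141593 × 1179.753944 = 3706.306324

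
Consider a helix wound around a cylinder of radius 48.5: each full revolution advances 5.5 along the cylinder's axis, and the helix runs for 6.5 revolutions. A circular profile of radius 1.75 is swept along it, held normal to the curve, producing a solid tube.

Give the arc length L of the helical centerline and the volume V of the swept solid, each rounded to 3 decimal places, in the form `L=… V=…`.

L=1981.097 V=19060.385

2πR = 2π·48.5 = 304.734487
per-turn = √(304.734487² + 5.5²) = √(92863.1078 + 30.25) = √92893.3578 = 304.784117
L = 6.5 × 304.784117 = 1981.096759
V = π·1.75² × L = 9.621128 × 1981.096759 = 19060.384509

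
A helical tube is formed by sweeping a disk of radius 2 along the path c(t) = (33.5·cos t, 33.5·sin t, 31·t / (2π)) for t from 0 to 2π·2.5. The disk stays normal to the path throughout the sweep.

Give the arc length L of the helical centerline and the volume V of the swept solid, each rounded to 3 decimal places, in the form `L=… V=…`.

L=531.893 V=6683.967

2πR = 2π·33.5 = 210.486708
per-turn = √(210.486708² + 31²) = √(44304.6542 + 961) = √45265.6542 = 212.757266
L = 2.5 × 212.757266 = 531.893165
V = π·2² × L = 12.566371 × 531.893165 = 6683.966633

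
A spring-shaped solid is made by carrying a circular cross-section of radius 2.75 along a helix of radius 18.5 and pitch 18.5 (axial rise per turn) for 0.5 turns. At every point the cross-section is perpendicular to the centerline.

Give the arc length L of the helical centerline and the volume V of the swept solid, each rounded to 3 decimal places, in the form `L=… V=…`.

2πR = 2π·18.5 = 116.238928
per-turn = √(116.238928² + 18.5²) = √(13511.4884 + 342.25) = √13853.7384 = 117.701905
L = 0.5 × 117.701905 = 58.850952
V = π·2.75² × L = 23.758294 × 58.850952 = 1398.198257

L=58.851 V=1398.198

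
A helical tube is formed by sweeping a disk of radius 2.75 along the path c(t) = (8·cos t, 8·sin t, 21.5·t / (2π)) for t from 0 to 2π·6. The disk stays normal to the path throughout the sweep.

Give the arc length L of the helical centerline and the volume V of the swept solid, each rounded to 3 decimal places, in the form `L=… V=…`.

L=328.023 V=7793.274

2πR = 2π·8 = 50.265482
per-turn = √(50.265482² + 21.5²) = √(2526.6187 + 462.25) = √2988.8687 = 54.670547
L = 6 × 54.670547 = 328.023283
V = π·2.75² × L = 23.758294 × 328.023283 = 7793.273741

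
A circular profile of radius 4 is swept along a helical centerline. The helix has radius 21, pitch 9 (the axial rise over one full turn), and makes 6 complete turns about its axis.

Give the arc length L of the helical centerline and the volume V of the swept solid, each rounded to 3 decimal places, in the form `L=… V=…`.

L=793.521 V=39886.709

2πR = 2π·21 = 131.946891
per-turn = √(131.946891² + 9²) = √(17409.9822 + 81) = √17490.9822 = 132.253477
L = 6 × 132.253477 = 793.520862
V = π·4² × L = 50.265482 × 793.520862 = 39886.708951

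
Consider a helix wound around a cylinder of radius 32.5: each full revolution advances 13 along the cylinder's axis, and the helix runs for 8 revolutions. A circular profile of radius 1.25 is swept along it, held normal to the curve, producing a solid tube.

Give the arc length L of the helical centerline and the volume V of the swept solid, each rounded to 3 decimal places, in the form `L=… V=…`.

2πR = 2π·32.5 = 204.203522
per-turn = √(204.203522² + 13²) = √(41699.0786 + 169) = √41868.0786 = 204.616907
L = 8 × 204.616907 = 1636.935255
V = π·1.25² × L = 4.908739 × 1636.935255 = 8035.287144

L=1636.935 V=8035.287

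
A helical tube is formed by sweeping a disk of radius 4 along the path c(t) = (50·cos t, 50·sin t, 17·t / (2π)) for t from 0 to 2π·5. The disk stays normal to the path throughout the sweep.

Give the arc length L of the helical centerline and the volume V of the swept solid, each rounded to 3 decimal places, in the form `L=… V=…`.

2πR = 2π·50 = 314.159265
per-turn = √(314.159265² + 17²) = √(98696.0440 + 289) = √98985.0440 = 314.618887
L = 5 × 314.618887 = 1573.094435
V = π·4² × L = 50.265482 × 1573.094435 = 79072.350708

L=1573.094 V=79072.351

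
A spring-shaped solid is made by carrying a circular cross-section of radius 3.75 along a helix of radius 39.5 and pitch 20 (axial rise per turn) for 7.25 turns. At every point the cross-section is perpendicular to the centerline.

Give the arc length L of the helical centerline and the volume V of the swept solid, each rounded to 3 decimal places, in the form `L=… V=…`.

L=1805.180 V=79750.415

2πR = 2π·39.5 = 248.185820
per-turn = √(248.185820² + 20²) = √(61596.2011 + 400) = √61996.2011 = 248.990363
L = 7.25 × 248.990363 = 1805.180135
V = π·3.75² × L = 44.178647 × 1805.180135 = 79750.415383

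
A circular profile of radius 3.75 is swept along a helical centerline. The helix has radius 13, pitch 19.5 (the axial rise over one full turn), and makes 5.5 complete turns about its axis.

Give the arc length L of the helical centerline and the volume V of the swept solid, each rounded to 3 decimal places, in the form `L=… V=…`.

2πR = 2π·13 = 81.681409
per-turn = √(81.681409² + 19.5²) = √(6671.8526 + 380.25) = √7052.1026 = 83.976798
L = 5.5 × 83.976798 = 461.872388
V = π·3.75² × L = 44.178647 × 461.872388 = 20404.897051

L=461.872 V=20404.897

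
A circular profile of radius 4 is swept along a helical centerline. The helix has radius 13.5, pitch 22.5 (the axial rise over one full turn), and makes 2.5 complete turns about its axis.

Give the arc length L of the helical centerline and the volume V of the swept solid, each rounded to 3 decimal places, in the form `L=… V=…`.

2πR = 2π·13.5 = 84.823002
per-turn = √(84.823002² + 22.5²) = √(7194.9416 + 506.25) = √7701.1916 = 87.756433
L = 2.5 × 87.756433 = 219.391084
V = π·4² × L = 50.265482 × 219.391084 = 11027.798663

L=219.391 V=11027.799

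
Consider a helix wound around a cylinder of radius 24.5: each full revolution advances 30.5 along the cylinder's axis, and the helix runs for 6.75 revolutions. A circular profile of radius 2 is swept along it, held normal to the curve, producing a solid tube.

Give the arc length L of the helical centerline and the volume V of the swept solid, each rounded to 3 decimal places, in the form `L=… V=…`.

2πR = 2π·24.5 = 153.938040
per-turn = √(153.938040² + 30.5²) = √(23696.9202 + 930.25) = √24627.1702 = 156.930463
L = 6.75 × 156.930463 = 1059.280624
V = π·2² × L = 12.566371 × 1059.280624 = 13311.312908

L=1059.281 V=13311.313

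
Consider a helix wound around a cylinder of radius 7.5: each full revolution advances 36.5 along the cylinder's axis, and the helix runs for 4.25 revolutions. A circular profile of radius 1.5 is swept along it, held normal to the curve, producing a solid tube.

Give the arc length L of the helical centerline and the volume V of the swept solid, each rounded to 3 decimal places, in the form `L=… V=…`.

L=253.327 V=1790.661

2πR = 2π·7.5 = 47.123890
per-turn = √(47.123890² + 36.5²) = √(2220.6610 + 1332.25) = √3552.9110 = 59.606300
L = 4.25 × 59.606300 = 253.326775
V = π·1.5² × L = 7.068583 × 253.326775 = 1790.661452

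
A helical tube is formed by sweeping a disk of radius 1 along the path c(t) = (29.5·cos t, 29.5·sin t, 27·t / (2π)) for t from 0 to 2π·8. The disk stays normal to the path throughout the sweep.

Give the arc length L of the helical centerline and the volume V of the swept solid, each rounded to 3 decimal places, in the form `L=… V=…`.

L=1498.481 V=4707.618

2πR = 2π·29.5 = 185.353967
per-turn = √(185.353967² + 27²) = √(34356.0929 + 729) = √35085.0929 = 187.310152
L = 8 × 187.310152 = 1498.481213
V = π·1² × L = 3.141593 × 1498.481213 = 4707.617572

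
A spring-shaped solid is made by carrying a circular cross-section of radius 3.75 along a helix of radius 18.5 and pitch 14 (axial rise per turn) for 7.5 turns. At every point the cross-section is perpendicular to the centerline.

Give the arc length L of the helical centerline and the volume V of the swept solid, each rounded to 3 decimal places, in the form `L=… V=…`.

L=878.092 V=38792.933

2πR = 2π·18.5 = 116.238928
per-turn = √(116.238928² + 14²) = √(13511.4884 + 196) = √13707.4884 = 117.078984
L = 7.5 × 117.078984 = 878.092378
V = π·3.75² × L = 44.178647 × 878.092378 = 38792.932920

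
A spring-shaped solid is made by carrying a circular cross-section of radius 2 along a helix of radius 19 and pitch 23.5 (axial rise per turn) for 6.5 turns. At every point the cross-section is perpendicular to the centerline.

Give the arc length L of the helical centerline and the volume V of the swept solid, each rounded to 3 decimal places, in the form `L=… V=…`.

2πR = 2π·19 = 119.380521
per-turn = √(119.380521² + 23.5²) = √(14251.7088 + 552.25) = √14803.9588 = 121.671520
L = 6.5 × 121.671520 = 790.864879
V = π·2² × L = 12.566371 × 790.864879 = 9938.301180

L=790.865 V=9938.301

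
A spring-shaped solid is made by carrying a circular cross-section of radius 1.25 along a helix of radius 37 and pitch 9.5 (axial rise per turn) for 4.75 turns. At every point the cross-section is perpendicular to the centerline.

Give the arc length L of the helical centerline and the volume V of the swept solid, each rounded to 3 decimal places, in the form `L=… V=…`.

L=1105.191 V=5425.096

2πR = 2π·37 = 232.477856
per-turn = √(232.477856² + 9.5²) = √(54045.9537 + 90.25) = √54136.2037 = 232.671880
L = 4.75 × 232.671880 = 1105.191430
V = π·1.25² × L = 4.908739 × 1105.191430 = 5425.095744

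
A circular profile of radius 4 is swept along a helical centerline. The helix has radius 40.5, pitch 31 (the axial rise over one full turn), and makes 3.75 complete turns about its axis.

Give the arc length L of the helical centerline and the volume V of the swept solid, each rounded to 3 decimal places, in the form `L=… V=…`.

2πR = 2π·40.5 = 254.469005
per-turn = √(254.469005² + 31²) = √(64754.4745 + 961) = √65715.4745 = 256.350296
L = 3.75 × 256.350296 = 961.313612
V = π·4² × L = 50.265482 × 961.313612 = 48320.892479

L=961.314 V=48320.892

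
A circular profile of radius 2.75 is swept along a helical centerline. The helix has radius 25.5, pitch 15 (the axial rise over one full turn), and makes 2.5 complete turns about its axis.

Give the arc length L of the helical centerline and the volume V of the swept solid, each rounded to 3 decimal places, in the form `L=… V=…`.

L=402.305 V=9558.072

2πR = 2π·25.5 = 160.221225
per-turn = √(160.221225² + 15²) = √(25670.8410 + 225) = √25895.8410 = 160.921848
L = 2.5 × 160.921848 = 402.304619
V = π·2.75² × L = 23.758294 × 402.304619 = 9558.071596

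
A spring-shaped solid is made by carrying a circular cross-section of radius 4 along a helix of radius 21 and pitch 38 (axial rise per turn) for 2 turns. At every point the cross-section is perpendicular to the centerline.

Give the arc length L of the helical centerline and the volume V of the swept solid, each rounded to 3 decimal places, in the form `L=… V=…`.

2πR = 2π·21 = 131.946891
per-turn = √(131.946891² + 38²) = √(17409.9822 + 1444) = √18853.9822 = 137.309804
L = 2 × 137.309804 = 274.619607
V = π·4² × L = 50.265482 × 274.619607 = 13803.887048

L=274.620 V=13803.887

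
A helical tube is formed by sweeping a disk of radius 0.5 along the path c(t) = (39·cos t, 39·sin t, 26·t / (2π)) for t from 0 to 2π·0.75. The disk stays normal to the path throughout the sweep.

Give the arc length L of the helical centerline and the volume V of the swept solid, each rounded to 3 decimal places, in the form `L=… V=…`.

2πR = 2π·39 = 245.044227
per-turn = √(245.044227² + 26²) = √(60046.6732 + 676) = √60722.6732 = 246.419709
L = 0.75 × 246.419709 = 184.814782
V = π·0.5² × L = 0.785398 × 184.814782 = 145.153190

L=184.815 V=145.153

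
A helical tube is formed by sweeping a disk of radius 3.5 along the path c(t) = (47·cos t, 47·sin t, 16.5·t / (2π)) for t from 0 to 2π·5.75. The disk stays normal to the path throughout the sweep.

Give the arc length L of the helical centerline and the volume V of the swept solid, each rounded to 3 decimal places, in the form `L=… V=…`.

2πR = 2π·47 = 295.309709
per-turn = √(295.309709² + 16.5²) = √(87207.8245 + 272.25) = √87480.0745 = 295.770307
L = 5.75 × 295.770307 = 1700.679265
V = π·3.5² × L = 38.484510 × 1700.679265 = 65449.808196

L=1700.679 V=65449.808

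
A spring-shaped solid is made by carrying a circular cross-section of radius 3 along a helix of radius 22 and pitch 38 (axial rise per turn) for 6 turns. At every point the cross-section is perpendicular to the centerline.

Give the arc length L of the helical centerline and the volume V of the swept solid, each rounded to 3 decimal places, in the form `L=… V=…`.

L=860.149 V=24320.134

2πR = 2π·22 = 138.230077
per-turn = √(138.230077² + 38²) = √(19107.5541 + 1444) = √20551.5541 = 143.358132
L = 6 × 143.358132 = 860.148794
V = π·3² × L = 28.274334 × 860.148794 = 24320.134199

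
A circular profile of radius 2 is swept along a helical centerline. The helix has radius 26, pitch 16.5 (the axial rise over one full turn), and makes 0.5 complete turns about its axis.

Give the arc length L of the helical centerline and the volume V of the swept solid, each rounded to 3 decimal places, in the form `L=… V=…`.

2πR = 2π·26 = 163.362818
per-turn = √(163.362818² + 16.5²) = √(26687.4103 + 272.25) = √26959.6603 = 164.193972
L = 0.5 × 164.193972 = 82.096986
V = π·2² × L = 12.566371 × 82.096986 = 1031.661150

L=82.097 V=1031.661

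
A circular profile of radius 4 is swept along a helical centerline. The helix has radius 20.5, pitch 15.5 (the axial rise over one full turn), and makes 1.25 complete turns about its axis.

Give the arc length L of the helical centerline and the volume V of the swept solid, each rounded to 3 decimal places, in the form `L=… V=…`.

2πR = 2π·20.5 = 128.805299
per-turn = √(128.805299² + 15.5²) = √(16590.8050 + 240.25) = √16831.0550 = 129.734556
L = 1.25 × 129.734556 = 162.168195
V = π·4² × L = 50.265482 × 162.168195 = 8151.462556

L=162.168 V=8151.463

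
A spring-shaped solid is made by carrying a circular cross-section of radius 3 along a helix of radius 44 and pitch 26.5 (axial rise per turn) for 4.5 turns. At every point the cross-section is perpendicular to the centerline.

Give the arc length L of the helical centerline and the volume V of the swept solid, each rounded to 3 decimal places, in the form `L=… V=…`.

2πR = 2π·44 = 276.460154
per-turn = √(276.460154² + 26.5²) = √(76430.2165 + 702.25) = √77132.4665 = 277.727324
L = 4.5 × 277.727324 = 1249.772958
V = π·3² × L = 28.274334 × 1249.772958 = 35336.497888

L=1249.773 V=35336.498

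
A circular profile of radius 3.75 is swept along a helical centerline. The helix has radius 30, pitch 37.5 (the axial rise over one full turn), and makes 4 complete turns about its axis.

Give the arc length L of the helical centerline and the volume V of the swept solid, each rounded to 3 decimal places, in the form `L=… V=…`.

2πR = 2π·30 = 188.495559
per-turn = √(188.495559² + 37.5²) = √(35530.5758 + 1406.25) = √36936.8258 = 192.189557
L = 4 × 192.189557 = 768.758228
V = π·3.75² × L = 44.178647 × 768.758228 = 33962.698157

L=768.758 V=33962.698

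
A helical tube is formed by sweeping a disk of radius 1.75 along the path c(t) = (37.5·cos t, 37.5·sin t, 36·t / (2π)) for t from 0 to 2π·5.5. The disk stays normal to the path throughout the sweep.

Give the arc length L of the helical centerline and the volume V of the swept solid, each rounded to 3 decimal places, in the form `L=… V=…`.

2πR = 2π·37.5 = 235.619449
per-turn = √(235.619449² + 36²) = √(55516.5248 + 1296) = √56812.5248 = 238.353781
L = 5.5 × 238.353781 = 1310.945794
V = π·1.75² × L = 9.621128 × 1310.945794 = 12612.776628

L=1310.946 V=12612.777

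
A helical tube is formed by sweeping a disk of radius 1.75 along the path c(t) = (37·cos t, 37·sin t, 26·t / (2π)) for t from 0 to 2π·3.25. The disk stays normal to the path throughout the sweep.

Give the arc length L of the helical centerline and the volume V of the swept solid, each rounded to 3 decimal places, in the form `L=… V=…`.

L=760.264 V=7314.592

2πR = 2π·37 = 232.477856
per-turn = √(232.477856² + 26²) = √(54045.9537 + 676) = √54721.9537 = 233.927240
L = 3.25 × 233.927240 = 760.263531
V = π·1.75² × L = 9.621128 × 760.263531 = 7314.592363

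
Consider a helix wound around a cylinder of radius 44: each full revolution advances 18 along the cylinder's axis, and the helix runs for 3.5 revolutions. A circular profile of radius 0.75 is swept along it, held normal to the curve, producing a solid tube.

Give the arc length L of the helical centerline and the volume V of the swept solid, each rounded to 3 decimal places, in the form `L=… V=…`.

L=969.659 V=1713.529

2πR = 2π·44 = 276.460154
per-turn = √(276.460154² + 18²) = √(76430.2165 + 324) = √76754.2165 = 277.045513
L = 3.5 × 277.045513 = 969.659297
V = π·0.75² × L = 1.767146 × 969.659297 = 1713.529419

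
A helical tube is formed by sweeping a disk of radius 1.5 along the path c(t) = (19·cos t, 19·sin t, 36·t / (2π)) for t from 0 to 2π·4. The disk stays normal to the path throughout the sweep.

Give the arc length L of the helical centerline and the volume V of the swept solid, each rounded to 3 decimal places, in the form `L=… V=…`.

L=498.762 V=3525.539

2πR = 2π·19 = 119.380521
per-turn = √(119.380521² + 36²) = √(14251.7088 + 1296) = √15547.7088 = 124.690452
L = 4 × 124.690452 = 498.761807
V = π·1.5² × L = 7.068583 × 498.761807 = 3525.539464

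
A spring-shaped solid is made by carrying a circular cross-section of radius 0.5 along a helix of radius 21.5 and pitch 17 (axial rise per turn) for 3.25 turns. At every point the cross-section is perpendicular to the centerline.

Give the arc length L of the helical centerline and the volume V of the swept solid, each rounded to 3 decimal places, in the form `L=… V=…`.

L=442.500 V=347.539

2πR = 2π·21.5 = 135.088484
per-turn = √(135.088484² + 17²) = √(18248.8985 + 289) = √18537.8985 = 136.153952
L = 3.25 × 136.153952 = 442.500343
V = π·0.5² × L = 0.785398 × 442.500343 = 347.538956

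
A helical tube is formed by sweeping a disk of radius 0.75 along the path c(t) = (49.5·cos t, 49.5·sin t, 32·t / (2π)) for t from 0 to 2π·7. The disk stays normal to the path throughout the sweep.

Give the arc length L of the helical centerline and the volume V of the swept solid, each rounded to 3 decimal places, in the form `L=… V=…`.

L=2188.617 V=3867.605

2πR = 2π·49.5 = 311.017673
per-turn = √(311.017673² + 32²) = √(96731.9927 + 1024) = √97755.9927 = 312.659548
L = 7 × 312.659548 = 2188.616834
V = π·0.75² × L = 1.767146 × 2188.616834 = 3867.605193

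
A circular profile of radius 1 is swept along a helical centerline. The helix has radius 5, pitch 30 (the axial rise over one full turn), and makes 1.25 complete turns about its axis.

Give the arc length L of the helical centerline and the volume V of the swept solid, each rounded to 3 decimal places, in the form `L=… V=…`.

2πR = 2π·5 = 31.415927
per-turn = √(31.415927² + 30²) = √(986.9604 + 900) = √1886.9604 = 43.439158
L = 1.25 × 43.439158 = 54.298947
V = π·1² × L = 3.141593 × 54.298947 = 170.585174

L=54.299 V=170.585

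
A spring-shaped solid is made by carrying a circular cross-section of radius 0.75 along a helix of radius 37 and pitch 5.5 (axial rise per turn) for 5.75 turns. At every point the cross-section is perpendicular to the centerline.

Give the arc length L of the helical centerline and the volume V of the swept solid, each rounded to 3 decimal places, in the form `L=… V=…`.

2πR = 2π·37 = 232.477856
per-turn = √(232.477856² + 5.5²) = √(54045.9537 + 30.25) = √54076.2037 = 232.542907
L = 5.75 × 232.542907 = 1337.121717
V = π·0.75² × L = 1.767146 × 1337.121717 = 2362.889116

L=1337.122 V=2362.889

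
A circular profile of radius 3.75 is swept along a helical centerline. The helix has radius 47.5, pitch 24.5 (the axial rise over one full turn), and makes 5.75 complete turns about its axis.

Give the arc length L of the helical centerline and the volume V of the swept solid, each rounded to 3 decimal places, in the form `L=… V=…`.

2πR = 2π·47.5 = 298.451302
per-turn = √(298.451302² + 24.5²) = √(89073.1797 + 600.25) = √89673.4297 = 299.455222
L = 5.75 × 299.455222 = 1721.867524
V = π·3.75² × L = 44.178647 × 1721.867524 = 76069.776990

L=1721.868 V=76069.777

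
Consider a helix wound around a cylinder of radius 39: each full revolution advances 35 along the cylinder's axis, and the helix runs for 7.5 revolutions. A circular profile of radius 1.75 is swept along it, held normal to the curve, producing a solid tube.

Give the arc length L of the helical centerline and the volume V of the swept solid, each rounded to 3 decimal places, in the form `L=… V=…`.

L=1856.484 V=17861.466

2πR = 2π·39 = 245.044227
per-turn = √(245.044227² + 35²) = √(60046.6732 + 1225) = √61271.6732 = 247.531156
L = 7.5 × 247.531156 = 1856.483670
V = π·1.75² × L = 9.621128 × 1856.483670 = 17861.466092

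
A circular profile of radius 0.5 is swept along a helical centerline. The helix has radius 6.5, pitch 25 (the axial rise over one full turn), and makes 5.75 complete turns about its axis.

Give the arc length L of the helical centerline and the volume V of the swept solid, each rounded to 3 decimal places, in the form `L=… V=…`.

L=275.338 V=216.250

2πR = 2π·6.5 = 40.840704
per-turn = √(40.840704² + 25²) = √(1667.9631 + 625) = √2292.9631 = 47.884895
L = 5.75 × 47.884895 = 275.338145
V = π·0.5² × L = 0.785398 × 275.338145 = 216.250073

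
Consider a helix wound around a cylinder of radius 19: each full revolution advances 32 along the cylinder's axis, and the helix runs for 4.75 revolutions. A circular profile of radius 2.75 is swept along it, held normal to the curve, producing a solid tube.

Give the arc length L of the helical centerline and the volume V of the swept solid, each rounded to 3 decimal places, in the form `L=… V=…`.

L=587.076 V=13947.923

2πR = 2π·19 = 119.380521
per-turn = √(119.380521² + 32²) = √(14251.7088 + 1024) = √15275.7088 = 123.594938
L = 4.75 × 123.594938 = 587.075957
V = π·2.75² × L = 23.758294 × 587.075957 = 13947.923437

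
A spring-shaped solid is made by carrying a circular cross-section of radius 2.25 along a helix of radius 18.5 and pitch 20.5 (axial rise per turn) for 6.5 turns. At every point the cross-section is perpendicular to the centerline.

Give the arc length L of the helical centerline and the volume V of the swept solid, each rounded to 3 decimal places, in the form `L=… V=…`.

2πR = 2π·18.5 = 116.238928
per-turn = √(116.238928² + 20.5²) = √(13511.4884 + 420.25) = √13931.7384 = 118.032785
L = 6.5 × 118.032785 = 767.213105
V = π·2.25² × L = 15.904313 × 767.213105 = 12201.997213

L=767.213 V=12201.997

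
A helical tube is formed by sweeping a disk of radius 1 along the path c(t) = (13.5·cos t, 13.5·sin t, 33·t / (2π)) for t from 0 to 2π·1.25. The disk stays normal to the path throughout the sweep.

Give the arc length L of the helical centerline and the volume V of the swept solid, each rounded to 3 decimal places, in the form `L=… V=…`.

L=113.770 V=357.420

2πR = 2π·13.5 = 84.823002
per-turn = √(84.823002² + 33²) = √(7194.9416 + 1089) = √8283.9416 = 91.016161
L = 1.25 × 91.016161 = 113.770202
V = π·1² × L = 3.141593 × 113.770202 = 357.419629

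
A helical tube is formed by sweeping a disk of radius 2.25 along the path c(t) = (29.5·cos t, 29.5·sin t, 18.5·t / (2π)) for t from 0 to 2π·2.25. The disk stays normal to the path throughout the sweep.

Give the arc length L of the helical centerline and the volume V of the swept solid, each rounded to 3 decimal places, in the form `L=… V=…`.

2πR = 2π·29.5 = 185.353967
per-turn = √(185.353967² + 18.5²) = √(34356.0929 + 342.25) = √34698.3429 = 186.274912
L = 2.25 × 186.274912 = 419.118552
V = π·2.25² × L = 15.904313 × 419.118552 = 6665.792563

L=419.119 V=6665.793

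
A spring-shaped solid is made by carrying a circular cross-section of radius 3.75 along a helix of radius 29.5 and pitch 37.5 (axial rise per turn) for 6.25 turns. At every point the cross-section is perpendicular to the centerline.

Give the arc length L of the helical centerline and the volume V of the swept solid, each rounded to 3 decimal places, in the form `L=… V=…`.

L=1181.933 V=52216.217

2πR = 2π·29.5 = 185.353967
per-turn = √(185.353967² + 37.5²) = √(34356.0929 + 1406.25) = √35762.3429 = 189.109341
L = 6.25 × 189.109341 = 1181.933382
V = π·3.75² × L = 44.178647 × 1181.933382 = 52216.217311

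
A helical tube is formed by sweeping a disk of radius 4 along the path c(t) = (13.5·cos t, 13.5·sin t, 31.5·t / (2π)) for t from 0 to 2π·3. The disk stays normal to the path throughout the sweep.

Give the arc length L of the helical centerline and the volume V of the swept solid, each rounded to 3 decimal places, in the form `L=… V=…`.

L=271.449 V=13644.530

2πR = 2π·13.5 = 84.823002
per-turn = √(84.823002² + 31.5²) = √(7194.9416 + 992.25) = √8187.1916 = 90.483101
L = 3 × 90.483101 = 271.449304
V = π·4² × L = 50.265482 × 271.449304 = 13644.530213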